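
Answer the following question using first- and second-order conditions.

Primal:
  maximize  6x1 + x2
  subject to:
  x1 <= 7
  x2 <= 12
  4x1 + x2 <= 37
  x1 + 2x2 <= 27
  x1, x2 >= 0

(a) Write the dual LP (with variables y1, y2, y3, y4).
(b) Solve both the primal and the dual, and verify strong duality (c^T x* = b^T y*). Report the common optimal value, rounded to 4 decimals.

The standard primal-dual pair for 'max c^T x s.t. A x <= b, x >= 0' is:
  Dual:  min b^T y  s.t.  A^T y >= c,  y >= 0.

So the dual LP is:
  minimize  7y1 + 12y2 + 37y3 + 27y4
  subject to:
    y1 + 4y3 + y4 >= 6
    y2 + y3 + 2y4 >= 1
    y1, y2, y3, y4 >= 0

Solving the primal: x* = (7, 9).
  primal value c^T x* = 51.
Solving the dual: y* = (2, 0, 1, 0).
  dual value b^T y* = 51.
Strong duality: c^T x* = b^T y*. Confirmed.

51


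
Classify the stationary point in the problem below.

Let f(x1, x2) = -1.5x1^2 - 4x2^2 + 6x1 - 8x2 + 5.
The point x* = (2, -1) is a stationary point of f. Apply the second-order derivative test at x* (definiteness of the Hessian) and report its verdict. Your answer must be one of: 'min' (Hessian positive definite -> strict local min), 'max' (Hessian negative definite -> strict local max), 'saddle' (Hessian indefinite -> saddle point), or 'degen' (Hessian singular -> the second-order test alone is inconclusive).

Compute the Hessian H = grad^2 f:
  H = [[-3, 0], [0, -8]]
Verify stationarity: grad f(x*) = H x* + g = (0, 0).
Eigenvalues of H: -8, -3.
Both eigenvalues < 0, so H is negative definite -> x* is a strict local max.

max


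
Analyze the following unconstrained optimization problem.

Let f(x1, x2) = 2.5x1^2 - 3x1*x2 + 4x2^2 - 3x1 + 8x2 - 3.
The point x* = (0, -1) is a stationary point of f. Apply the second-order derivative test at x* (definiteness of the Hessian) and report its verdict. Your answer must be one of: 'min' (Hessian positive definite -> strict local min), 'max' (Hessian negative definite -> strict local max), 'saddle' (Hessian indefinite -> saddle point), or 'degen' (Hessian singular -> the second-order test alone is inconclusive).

Compute the Hessian H = grad^2 f:
  H = [[5, -3], [-3, 8]]
Verify stationarity: grad f(x*) = H x* + g = (0, 0).
Eigenvalues of H: 3.1459, 9.8541.
Both eigenvalues > 0, so H is positive definite -> x* is a strict local min.

min


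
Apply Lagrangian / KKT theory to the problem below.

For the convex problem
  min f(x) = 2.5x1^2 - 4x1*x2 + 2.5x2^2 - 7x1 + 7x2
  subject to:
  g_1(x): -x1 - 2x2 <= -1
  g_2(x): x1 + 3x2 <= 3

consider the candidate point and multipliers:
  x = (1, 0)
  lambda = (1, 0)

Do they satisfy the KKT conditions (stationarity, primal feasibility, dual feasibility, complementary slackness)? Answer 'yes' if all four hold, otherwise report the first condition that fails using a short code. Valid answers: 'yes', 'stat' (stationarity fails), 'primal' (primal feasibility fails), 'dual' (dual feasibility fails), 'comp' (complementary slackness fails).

Gradient of f: grad f(x) = Q x + c = (-2, 3)
Constraint values g_i(x) = a_i^T x - b_i:
  g_1((1, 0)) = 0
  g_2((1, 0)) = -2
Stationarity residual: grad f(x) + sum_i lambda_i a_i = (-3, 1)
  -> stationarity FAILS
Primal feasibility (all g_i <= 0): OK
Dual feasibility (all lambda_i >= 0): OK
Complementary slackness (lambda_i * g_i(x) = 0 for all i): OK

Verdict: the first failing condition is stationarity -> stat.

stat


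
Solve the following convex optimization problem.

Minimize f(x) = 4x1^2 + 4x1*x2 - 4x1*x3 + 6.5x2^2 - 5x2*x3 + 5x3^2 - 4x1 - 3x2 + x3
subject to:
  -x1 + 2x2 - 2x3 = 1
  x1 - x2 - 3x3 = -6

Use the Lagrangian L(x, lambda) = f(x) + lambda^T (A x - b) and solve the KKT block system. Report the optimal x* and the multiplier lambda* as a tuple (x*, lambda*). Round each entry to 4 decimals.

Form the Lagrangian:
  L(x, lambda) = (1/2) x^T Q x + c^T x + lambda^T (A x - b)
Stationarity (grad_x L = 0): Q x + c + A^T lambda = 0.
Primal feasibility: A x = b.

This gives the KKT block system:
  [ Q   A^T ] [ x     ]   [-c ]
  [ A    0  ] [ lambda ] = [ b ]

Solving the linear system:
  x*      = (-0.4701, 1.5812, 1.3162)
  lambda* = (-2.3932, 4.3077)
  f(x*)   = 13.3462

x* = (-0.4701, 1.5812, 1.3162), lambda* = (-2.3932, 4.3077)


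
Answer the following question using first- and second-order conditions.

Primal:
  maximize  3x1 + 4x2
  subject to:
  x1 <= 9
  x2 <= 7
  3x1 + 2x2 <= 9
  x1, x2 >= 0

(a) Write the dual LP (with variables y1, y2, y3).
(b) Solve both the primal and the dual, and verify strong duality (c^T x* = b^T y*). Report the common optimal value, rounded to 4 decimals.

The standard primal-dual pair for 'max c^T x s.t. A x <= b, x >= 0' is:
  Dual:  min b^T y  s.t.  A^T y >= c,  y >= 0.

So the dual LP is:
  minimize  9y1 + 7y2 + 9y3
  subject to:
    y1 + 3y3 >= 3
    y2 + 2y3 >= 4
    y1, y2, y3 >= 0

Solving the primal: x* = (0, 4.5).
  primal value c^T x* = 18.
Solving the dual: y* = (0, 0, 2).
  dual value b^T y* = 18.
Strong duality: c^T x* = b^T y*. Confirmed.

18


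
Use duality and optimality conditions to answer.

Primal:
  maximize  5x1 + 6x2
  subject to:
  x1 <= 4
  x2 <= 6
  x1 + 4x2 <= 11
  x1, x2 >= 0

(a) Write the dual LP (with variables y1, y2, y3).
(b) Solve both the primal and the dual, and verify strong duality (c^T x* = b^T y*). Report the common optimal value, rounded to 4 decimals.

The standard primal-dual pair for 'max c^T x s.t. A x <= b, x >= 0' is:
  Dual:  min b^T y  s.t.  A^T y >= c,  y >= 0.

So the dual LP is:
  minimize  4y1 + 6y2 + 11y3
  subject to:
    y1 + y3 >= 5
    y2 + 4y3 >= 6
    y1, y2, y3 >= 0

Solving the primal: x* = (4, 1.75).
  primal value c^T x* = 30.5.
Solving the dual: y* = (3.5, 0, 1.5).
  dual value b^T y* = 30.5.
Strong duality: c^T x* = b^T y*. Confirmed.

30.5


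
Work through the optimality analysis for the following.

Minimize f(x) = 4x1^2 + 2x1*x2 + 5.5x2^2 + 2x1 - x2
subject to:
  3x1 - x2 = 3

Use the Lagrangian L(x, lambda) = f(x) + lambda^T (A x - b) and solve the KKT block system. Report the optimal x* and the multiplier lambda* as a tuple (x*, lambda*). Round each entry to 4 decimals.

Form the Lagrangian:
  L(x, lambda) = (1/2) x^T Q x + c^T x + lambda^T (A x - b)
Stationarity (grad_x L = 0): Q x + c + A^T lambda = 0.
Primal feasibility: A x = b.

This gives the KKT block system:
  [ Q   A^T ] [ x     ]   [-c ]
  [ A    0  ] [ lambda ] = [ b ]

Solving the linear system:
  x*      = (0.8908, -0.3277)
  lambda* = (-2.8235)
  f(x*)   = 5.2899

x* = (0.8908, -0.3277), lambda* = (-2.8235)


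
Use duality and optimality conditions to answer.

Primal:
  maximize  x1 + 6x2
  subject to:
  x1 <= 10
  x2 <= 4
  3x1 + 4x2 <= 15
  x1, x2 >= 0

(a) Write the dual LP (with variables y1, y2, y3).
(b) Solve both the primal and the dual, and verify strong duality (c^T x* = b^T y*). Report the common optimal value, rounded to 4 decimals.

The standard primal-dual pair for 'max c^T x s.t. A x <= b, x >= 0' is:
  Dual:  min b^T y  s.t.  A^T y >= c,  y >= 0.

So the dual LP is:
  minimize  10y1 + 4y2 + 15y3
  subject to:
    y1 + 3y3 >= 1
    y2 + 4y3 >= 6
    y1, y2, y3 >= 0

Solving the primal: x* = (0, 3.75).
  primal value c^T x* = 22.5.
Solving the dual: y* = (0, 0, 1.5).
  dual value b^T y* = 22.5.
Strong duality: c^T x* = b^T y*. Confirmed.

22.5


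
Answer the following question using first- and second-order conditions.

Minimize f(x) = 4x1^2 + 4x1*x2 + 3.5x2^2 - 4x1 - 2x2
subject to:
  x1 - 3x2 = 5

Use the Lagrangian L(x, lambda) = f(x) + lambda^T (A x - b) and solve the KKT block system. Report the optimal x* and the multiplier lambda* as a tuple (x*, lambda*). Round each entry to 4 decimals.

Form the Lagrangian:
  L(x, lambda) = (1/2) x^T Q x + c^T x + lambda^T (A x - b)
Stationarity (grad_x L = 0): Q x + c + A^T lambda = 0.
Primal feasibility: A x = b.

This gives the KKT block system:
  [ Q   A^T ] [ x     ]   [-c ]
  [ A    0  ] [ lambda ] = [ b ]

Solving the linear system:
  x*      = (1.3301, -1.2233)
  lambda* = (-1.7476)
  f(x*)   = 2.932

x* = (1.3301, -1.2233), lambda* = (-1.7476)


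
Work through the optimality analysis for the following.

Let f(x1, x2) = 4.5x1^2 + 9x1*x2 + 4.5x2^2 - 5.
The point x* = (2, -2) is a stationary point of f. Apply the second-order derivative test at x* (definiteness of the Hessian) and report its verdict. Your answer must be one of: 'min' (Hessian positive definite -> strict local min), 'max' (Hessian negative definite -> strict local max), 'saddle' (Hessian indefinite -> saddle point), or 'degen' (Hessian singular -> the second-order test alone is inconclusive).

Compute the Hessian H = grad^2 f:
  H = [[9, 9], [9, 9]]
Verify stationarity: grad f(x*) = H x* + g = (0, 0).
Eigenvalues of H: 0, 18.
H has a zero eigenvalue (singular; positive semidefinite but not definite), so H is neither positive definite, negative definite, nor indefinite. The second-order test alone is inconclusive -> degen.
(Indeed, f is constant along the null direction of H through x*, so x* is not a strict local extremum.)

degen


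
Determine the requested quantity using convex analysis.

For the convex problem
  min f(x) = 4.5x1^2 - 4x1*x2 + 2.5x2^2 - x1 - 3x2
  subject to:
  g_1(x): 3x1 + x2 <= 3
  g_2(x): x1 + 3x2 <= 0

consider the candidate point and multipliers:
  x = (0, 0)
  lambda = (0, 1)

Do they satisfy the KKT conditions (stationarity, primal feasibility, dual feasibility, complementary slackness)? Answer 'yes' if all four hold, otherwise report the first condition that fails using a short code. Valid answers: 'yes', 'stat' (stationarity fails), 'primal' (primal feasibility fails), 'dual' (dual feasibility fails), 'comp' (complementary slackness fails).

Gradient of f: grad f(x) = Q x + c = (-1, -3)
Constraint values g_i(x) = a_i^T x - b_i:
  g_1((0, 0)) = -3
  g_2((0, 0)) = 0
Stationarity residual: grad f(x) + sum_i lambda_i a_i = (0, 0)
  -> stationarity OK
Primal feasibility (all g_i <= 0): OK
Dual feasibility (all lambda_i >= 0): OK
Complementary slackness (lambda_i * g_i(x) = 0 for all i): OK

Verdict: yes, KKT holds.

yes


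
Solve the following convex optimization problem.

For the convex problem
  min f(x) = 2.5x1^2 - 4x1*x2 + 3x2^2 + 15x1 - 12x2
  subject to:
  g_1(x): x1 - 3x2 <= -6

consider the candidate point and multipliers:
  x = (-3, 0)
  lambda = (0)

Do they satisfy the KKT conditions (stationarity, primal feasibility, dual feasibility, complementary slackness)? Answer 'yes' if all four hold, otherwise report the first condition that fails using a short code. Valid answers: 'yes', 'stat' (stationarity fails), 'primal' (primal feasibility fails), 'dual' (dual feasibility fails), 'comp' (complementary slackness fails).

Gradient of f: grad f(x) = Q x + c = (0, 0)
Constraint values g_i(x) = a_i^T x - b_i:
  g_1((-3, 0)) = 3
Stationarity residual: grad f(x) + sum_i lambda_i a_i = (0, 0)
  -> stationarity OK
Primal feasibility (all g_i <= 0): FAILS
Dual feasibility (all lambda_i >= 0): OK
Complementary slackness (lambda_i * g_i(x) = 0 for all i): OK

Verdict: the first failing condition is primal_feasibility -> primal.

primal


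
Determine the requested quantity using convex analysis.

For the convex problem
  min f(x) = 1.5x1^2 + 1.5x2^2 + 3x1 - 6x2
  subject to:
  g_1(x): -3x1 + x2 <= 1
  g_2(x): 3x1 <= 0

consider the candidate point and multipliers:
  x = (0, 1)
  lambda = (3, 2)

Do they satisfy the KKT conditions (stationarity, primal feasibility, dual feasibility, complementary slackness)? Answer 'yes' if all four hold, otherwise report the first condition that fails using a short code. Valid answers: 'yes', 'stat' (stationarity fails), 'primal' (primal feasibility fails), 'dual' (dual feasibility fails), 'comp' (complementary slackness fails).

Gradient of f: grad f(x) = Q x + c = (3, -3)
Constraint values g_i(x) = a_i^T x - b_i:
  g_1((0, 1)) = 0
  g_2((0, 1)) = 0
Stationarity residual: grad f(x) + sum_i lambda_i a_i = (0, 0)
  -> stationarity OK
Primal feasibility (all g_i <= 0): OK
Dual feasibility (all lambda_i >= 0): OK
Complementary slackness (lambda_i * g_i(x) = 0 for all i): OK

Verdict: yes, KKT holds.

yes


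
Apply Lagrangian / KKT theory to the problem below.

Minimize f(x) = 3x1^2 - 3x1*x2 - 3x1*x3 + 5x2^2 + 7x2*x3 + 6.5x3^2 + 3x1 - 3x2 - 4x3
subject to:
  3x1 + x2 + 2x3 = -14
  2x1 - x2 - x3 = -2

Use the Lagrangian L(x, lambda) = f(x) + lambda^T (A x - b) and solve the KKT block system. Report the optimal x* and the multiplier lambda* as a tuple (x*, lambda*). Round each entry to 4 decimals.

Form the Lagrangian:
  L(x, lambda) = (1/2) x^T Q x + c^T x + lambda^T (A x - b)
Stationarity (grad_x L = 0): Q x + c + A^T lambda = 0.
Primal feasibility: A x = b.

This gives the KKT block system:
  [ Q   A^T ] [ x     ]   [-c ]
  [ A    0  ] [ lambda ] = [ b ]

Solving the linear system:
  x*      = (-2.7649, -1.3542, -2.1755)
  lambda* = (9.9906, -13.4859)
  f(x*)   = 58.6834

x* = (-2.7649, -1.3542, -2.1755), lambda* = (9.9906, -13.4859)


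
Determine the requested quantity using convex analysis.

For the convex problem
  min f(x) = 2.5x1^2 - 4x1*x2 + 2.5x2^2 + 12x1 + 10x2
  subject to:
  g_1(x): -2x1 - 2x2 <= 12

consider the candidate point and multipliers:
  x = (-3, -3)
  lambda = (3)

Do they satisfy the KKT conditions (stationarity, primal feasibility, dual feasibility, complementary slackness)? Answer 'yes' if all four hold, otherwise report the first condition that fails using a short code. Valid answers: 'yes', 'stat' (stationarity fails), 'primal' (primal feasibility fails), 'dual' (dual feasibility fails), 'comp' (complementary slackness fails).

Gradient of f: grad f(x) = Q x + c = (9, 7)
Constraint values g_i(x) = a_i^T x - b_i:
  g_1((-3, -3)) = 0
Stationarity residual: grad f(x) + sum_i lambda_i a_i = (3, 1)
  -> stationarity FAILS
Primal feasibility (all g_i <= 0): OK
Dual feasibility (all lambda_i >= 0): OK
Complementary slackness (lambda_i * g_i(x) = 0 for all i): OK

Verdict: the first failing condition is stationarity -> stat.

stat


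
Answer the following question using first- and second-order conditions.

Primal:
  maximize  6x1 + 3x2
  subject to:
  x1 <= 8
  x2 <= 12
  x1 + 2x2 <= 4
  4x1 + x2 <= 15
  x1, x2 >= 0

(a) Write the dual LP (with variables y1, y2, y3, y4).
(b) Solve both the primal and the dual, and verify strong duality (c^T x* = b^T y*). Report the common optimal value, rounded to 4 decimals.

The standard primal-dual pair for 'max c^T x s.t. A x <= b, x >= 0' is:
  Dual:  min b^T y  s.t.  A^T y >= c,  y >= 0.

So the dual LP is:
  minimize  8y1 + 12y2 + 4y3 + 15y4
  subject to:
    y1 + y3 + 4y4 >= 6
    y2 + 2y3 + y4 >= 3
    y1, y2, y3, y4 >= 0

Solving the primal: x* = (3.7143, 0.1429).
  primal value c^T x* = 22.7143.
Solving the dual: y* = (0, 0, 0.8571, 1.2857).
  dual value b^T y* = 22.7143.
Strong duality: c^T x* = b^T y*. Confirmed.

22.7143


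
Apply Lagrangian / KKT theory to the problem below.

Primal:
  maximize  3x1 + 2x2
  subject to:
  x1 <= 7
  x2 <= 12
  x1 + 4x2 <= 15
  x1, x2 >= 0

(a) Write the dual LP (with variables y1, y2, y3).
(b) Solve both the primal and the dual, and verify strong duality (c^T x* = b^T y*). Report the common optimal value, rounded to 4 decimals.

The standard primal-dual pair for 'max c^T x s.t. A x <= b, x >= 0' is:
  Dual:  min b^T y  s.t.  A^T y >= c,  y >= 0.

So the dual LP is:
  minimize  7y1 + 12y2 + 15y3
  subject to:
    y1 + y3 >= 3
    y2 + 4y3 >= 2
    y1, y2, y3 >= 0

Solving the primal: x* = (7, 2).
  primal value c^T x* = 25.
Solving the dual: y* = (2.5, 0, 0.5).
  dual value b^T y* = 25.
Strong duality: c^T x* = b^T y*. Confirmed.

25


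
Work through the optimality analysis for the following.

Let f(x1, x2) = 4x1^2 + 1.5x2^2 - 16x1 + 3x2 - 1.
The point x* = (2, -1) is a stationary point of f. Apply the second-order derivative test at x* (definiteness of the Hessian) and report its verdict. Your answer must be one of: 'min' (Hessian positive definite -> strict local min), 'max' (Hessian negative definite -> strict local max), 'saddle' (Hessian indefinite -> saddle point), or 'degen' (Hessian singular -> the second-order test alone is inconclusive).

Compute the Hessian H = grad^2 f:
  H = [[8, 0], [0, 3]]
Verify stationarity: grad f(x*) = H x* + g = (0, 0).
Eigenvalues of H: 3, 8.
Both eigenvalues > 0, so H is positive definite -> x* is a strict local min.

min


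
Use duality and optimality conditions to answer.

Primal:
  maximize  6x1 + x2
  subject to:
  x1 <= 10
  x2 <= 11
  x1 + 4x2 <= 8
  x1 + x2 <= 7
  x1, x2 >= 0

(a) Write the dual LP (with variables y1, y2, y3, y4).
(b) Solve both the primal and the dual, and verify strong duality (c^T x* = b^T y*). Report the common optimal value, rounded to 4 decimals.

The standard primal-dual pair for 'max c^T x s.t. A x <= b, x >= 0' is:
  Dual:  min b^T y  s.t.  A^T y >= c,  y >= 0.

So the dual LP is:
  minimize  10y1 + 11y2 + 8y3 + 7y4
  subject to:
    y1 + y3 + y4 >= 6
    y2 + 4y3 + y4 >= 1
    y1, y2, y3, y4 >= 0

Solving the primal: x* = (7, 0).
  primal value c^T x* = 42.
Solving the dual: y* = (0, 0, 0, 6).
  dual value b^T y* = 42.
Strong duality: c^T x* = b^T y*. Confirmed.

42


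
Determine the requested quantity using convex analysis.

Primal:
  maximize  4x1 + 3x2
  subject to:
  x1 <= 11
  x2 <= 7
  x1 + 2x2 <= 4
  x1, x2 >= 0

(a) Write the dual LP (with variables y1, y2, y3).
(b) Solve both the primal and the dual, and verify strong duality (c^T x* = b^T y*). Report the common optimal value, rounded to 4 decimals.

The standard primal-dual pair for 'max c^T x s.t. A x <= b, x >= 0' is:
  Dual:  min b^T y  s.t.  A^T y >= c,  y >= 0.

So the dual LP is:
  minimize  11y1 + 7y2 + 4y3
  subject to:
    y1 + y3 >= 4
    y2 + 2y3 >= 3
    y1, y2, y3 >= 0

Solving the primal: x* = (4, 0).
  primal value c^T x* = 16.
Solving the dual: y* = (0, 0, 4).
  dual value b^T y* = 16.
Strong duality: c^T x* = b^T y*. Confirmed.

16


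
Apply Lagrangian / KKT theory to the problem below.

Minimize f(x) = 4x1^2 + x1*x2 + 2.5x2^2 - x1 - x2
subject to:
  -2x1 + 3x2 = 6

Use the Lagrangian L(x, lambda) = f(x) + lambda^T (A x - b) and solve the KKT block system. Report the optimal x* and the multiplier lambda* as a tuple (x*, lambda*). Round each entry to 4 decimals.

Form the Lagrangian:
  L(x, lambda) = (1/2) x^T Q x + c^T x + lambda^T (A x - b)
Stationarity (grad_x L = 0): Q x + c + A^T lambda = 0.
Primal feasibility: A x = b.

This gives the KKT block system:
  [ Q   A^T ] [ x     ]   [-c ]
  [ A    0  ] [ lambda ] = [ b ]

Solving the linear system:
  x*      = (-0.6058, 1.5962)
  lambda* = (-2.125)
  f(x*)   = 5.8798

x* = (-0.6058, 1.5962), lambda* = (-2.125)


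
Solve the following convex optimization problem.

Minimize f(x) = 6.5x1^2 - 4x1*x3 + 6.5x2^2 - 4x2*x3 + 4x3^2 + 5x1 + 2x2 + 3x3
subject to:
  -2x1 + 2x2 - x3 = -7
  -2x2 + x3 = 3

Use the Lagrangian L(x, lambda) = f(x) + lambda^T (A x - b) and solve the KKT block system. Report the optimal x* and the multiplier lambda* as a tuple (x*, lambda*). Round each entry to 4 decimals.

Form the Lagrangian:
  L(x, lambda) = (1/2) x^T Q x + c^T x + lambda^T (A x - b)
Stationarity (grad_x L = 0): Q x + c + A^T lambda = 0.
Primal feasibility: A x = b.

This gives the KKT block system:
  [ Q   A^T ] [ x     ]   [-c ]
  [ A    0  ] [ lambda ] = [ b ]

Solving the linear system:
  x*      = (2, -0.9655, 1.069)
  lambda* = (13.3621, 5.9483)
  f(x*)   = 43.4828

x* = (2, -0.9655, 1.069), lambda* = (13.3621, 5.9483)


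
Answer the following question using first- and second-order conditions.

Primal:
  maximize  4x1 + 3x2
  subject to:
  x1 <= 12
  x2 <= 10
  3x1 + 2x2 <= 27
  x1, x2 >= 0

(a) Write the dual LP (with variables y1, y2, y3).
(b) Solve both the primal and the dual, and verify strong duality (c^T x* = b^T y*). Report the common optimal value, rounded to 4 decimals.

The standard primal-dual pair for 'max c^T x s.t. A x <= b, x >= 0' is:
  Dual:  min b^T y  s.t.  A^T y >= c,  y >= 0.

So the dual LP is:
  minimize  12y1 + 10y2 + 27y3
  subject to:
    y1 + 3y3 >= 4
    y2 + 2y3 >= 3
    y1, y2, y3 >= 0

Solving the primal: x* = (2.3333, 10).
  primal value c^T x* = 39.3333.
Solving the dual: y* = (0, 0.3333, 1.3333).
  dual value b^T y* = 39.3333.
Strong duality: c^T x* = b^T y*. Confirmed.

39.3333


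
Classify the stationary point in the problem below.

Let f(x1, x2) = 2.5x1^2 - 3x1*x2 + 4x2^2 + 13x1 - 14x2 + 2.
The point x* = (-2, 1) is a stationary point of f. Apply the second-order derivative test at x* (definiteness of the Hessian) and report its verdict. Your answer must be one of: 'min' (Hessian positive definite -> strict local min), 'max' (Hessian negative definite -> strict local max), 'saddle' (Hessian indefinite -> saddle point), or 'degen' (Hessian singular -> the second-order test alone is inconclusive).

Compute the Hessian H = grad^2 f:
  H = [[5, -3], [-3, 8]]
Verify stationarity: grad f(x*) = H x* + g = (0, 0).
Eigenvalues of H: 3.1459, 9.8541.
Both eigenvalues > 0, so H is positive definite -> x* is a strict local min.

min


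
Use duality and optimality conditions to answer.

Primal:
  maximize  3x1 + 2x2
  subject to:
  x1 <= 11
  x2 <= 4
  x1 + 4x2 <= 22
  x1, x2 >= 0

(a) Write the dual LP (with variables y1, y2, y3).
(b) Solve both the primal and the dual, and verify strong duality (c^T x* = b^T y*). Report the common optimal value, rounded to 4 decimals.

The standard primal-dual pair for 'max c^T x s.t. A x <= b, x >= 0' is:
  Dual:  min b^T y  s.t.  A^T y >= c,  y >= 0.

So the dual LP is:
  minimize  11y1 + 4y2 + 22y3
  subject to:
    y1 + y3 >= 3
    y2 + 4y3 >= 2
    y1, y2, y3 >= 0

Solving the primal: x* = (11, 2.75).
  primal value c^T x* = 38.5.
Solving the dual: y* = (2.5, 0, 0.5).
  dual value b^T y* = 38.5.
Strong duality: c^T x* = b^T y*. Confirmed.

38.5


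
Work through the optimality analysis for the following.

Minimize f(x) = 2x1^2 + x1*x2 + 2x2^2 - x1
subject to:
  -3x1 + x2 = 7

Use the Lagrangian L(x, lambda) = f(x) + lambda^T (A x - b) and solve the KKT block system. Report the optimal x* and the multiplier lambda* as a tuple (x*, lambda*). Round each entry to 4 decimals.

Form the Lagrangian:
  L(x, lambda) = (1/2) x^T Q x + c^T x + lambda^T (A x - b)
Stationarity (grad_x L = 0): Q x + c + A^T lambda = 0.
Primal feasibility: A x = b.

This gives the KKT block system:
  [ Q   A^T ] [ x     ]   [-c ]
  [ A    0  ] [ lambda ] = [ b ]

Solving the linear system:
  x*      = (-1.9565, 1.1304)
  lambda* = (-2.5652)
  f(x*)   = 9.9565

x* = (-1.9565, 1.1304), lambda* = (-2.5652)


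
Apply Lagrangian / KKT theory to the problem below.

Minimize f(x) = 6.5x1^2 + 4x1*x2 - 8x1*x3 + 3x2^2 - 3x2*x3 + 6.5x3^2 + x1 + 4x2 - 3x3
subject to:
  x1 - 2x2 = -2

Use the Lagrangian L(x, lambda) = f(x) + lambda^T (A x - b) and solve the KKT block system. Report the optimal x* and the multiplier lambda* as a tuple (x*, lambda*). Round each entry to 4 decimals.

Form the Lagrangian:
  L(x, lambda) = (1/2) x^T Q x + c^T x + lambda^T (A x - b)
Stationarity (grad_x L = 0): Q x + c + A^T lambda = 0.
Primal feasibility: A x = b.

This gives the KKT block system:
  [ Q   A^T ] [ x     ]   [-c ]
  [ A    0  ] [ lambda ] = [ b ]

Solving the linear system:
  x*      = (-0.4859, 0.7571, 0.1065)
  lambda* = (3.1398)
  f(x*)   = 4.2512

x* = (-0.4859, 0.7571, 0.1065), lambda* = (3.1398)


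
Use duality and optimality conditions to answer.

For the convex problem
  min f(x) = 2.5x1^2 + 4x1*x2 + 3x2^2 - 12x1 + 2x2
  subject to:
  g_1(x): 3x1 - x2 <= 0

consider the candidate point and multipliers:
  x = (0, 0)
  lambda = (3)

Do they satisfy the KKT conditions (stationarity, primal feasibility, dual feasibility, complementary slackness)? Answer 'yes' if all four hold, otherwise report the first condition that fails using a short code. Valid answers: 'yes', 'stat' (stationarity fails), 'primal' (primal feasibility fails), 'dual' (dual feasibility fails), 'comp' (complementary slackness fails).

Gradient of f: grad f(x) = Q x + c = (-12, 2)
Constraint values g_i(x) = a_i^T x - b_i:
  g_1((0, 0)) = 0
Stationarity residual: grad f(x) + sum_i lambda_i a_i = (-3, -1)
  -> stationarity FAILS
Primal feasibility (all g_i <= 0): OK
Dual feasibility (all lambda_i >= 0): OK
Complementary slackness (lambda_i * g_i(x) = 0 for all i): OK

Verdict: the first failing condition is stationarity -> stat.

stat


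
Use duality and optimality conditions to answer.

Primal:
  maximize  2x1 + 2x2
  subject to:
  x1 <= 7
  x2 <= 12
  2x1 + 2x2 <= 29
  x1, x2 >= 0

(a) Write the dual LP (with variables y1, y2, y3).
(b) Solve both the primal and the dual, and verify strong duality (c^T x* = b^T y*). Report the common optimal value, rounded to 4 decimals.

The standard primal-dual pair for 'max c^T x s.t. A x <= b, x >= 0' is:
  Dual:  min b^T y  s.t.  A^T y >= c,  y >= 0.

So the dual LP is:
  minimize  7y1 + 12y2 + 29y3
  subject to:
    y1 + 2y3 >= 2
    y2 + 2y3 >= 2
    y1, y2, y3 >= 0

Solving the primal: x* = (2.5, 12).
  primal value c^T x* = 29.
Solving the dual: y* = (0, 0, 1).
  dual value b^T y* = 29.
Strong duality: c^T x* = b^T y*. Confirmed.

29


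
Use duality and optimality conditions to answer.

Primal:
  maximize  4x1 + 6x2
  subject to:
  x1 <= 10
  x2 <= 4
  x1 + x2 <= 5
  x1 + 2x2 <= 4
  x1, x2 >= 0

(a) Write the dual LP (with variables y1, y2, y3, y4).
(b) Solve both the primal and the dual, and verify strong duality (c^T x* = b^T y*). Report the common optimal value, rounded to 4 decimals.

The standard primal-dual pair for 'max c^T x s.t. A x <= b, x >= 0' is:
  Dual:  min b^T y  s.t.  A^T y >= c,  y >= 0.

So the dual LP is:
  minimize  10y1 + 4y2 + 5y3 + 4y4
  subject to:
    y1 + y3 + y4 >= 4
    y2 + y3 + 2y4 >= 6
    y1, y2, y3, y4 >= 0

Solving the primal: x* = (4, 0).
  primal value c^T x* = 16.
Solving the dual: y* = (0, 0, 0, 4).
  dual value b^T y* = 16.
Strong duality: c^T x* = b^T y*. Confirmed.

16


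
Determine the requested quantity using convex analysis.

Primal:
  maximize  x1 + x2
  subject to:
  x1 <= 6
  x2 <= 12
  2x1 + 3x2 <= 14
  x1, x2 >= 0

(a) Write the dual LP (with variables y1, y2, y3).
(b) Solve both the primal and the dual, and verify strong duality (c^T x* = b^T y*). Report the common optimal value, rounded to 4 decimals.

The standard primal-dual pair for 'max c^T x s.t. A x <= b, x >= 0' is:
  Dual:  min b^T y  s.t.  A^T y >= c,  y >= 0.

So the dual LP is:
  minimize  6y1 + 12y2 + 14y3
  subject to:
    y1 + 2y3 >= 1
    y2 + 3y3 >= 1
    y1, y2, y3 >= 0

Solving the primal: x* = (6, 0.6667).
  primal value c^T x* = 6.6667.
Solving the dual: y* = (0.3333, 0, 0.3333).
  dual value b^T y* = 6.6667.
Strong duality: c^T x* = b^T y*. Confirmed.

6.6667


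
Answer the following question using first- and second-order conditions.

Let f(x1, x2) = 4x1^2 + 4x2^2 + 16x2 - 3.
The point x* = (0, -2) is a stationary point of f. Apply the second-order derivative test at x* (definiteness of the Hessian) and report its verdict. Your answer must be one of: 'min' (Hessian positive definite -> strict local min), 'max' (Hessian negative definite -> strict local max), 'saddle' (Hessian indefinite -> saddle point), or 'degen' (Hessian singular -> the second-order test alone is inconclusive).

Compute the Hessian H = grad^2 f:
  H = [[8, 0], [0, 8]]
Verify stationarity: grad f(x*) = H x* + g = (0, 0).
Eigenvalues of H: 8, 8.
Both eigenvalues > 0, so H is positive definite -> x* is a strict local min.

min


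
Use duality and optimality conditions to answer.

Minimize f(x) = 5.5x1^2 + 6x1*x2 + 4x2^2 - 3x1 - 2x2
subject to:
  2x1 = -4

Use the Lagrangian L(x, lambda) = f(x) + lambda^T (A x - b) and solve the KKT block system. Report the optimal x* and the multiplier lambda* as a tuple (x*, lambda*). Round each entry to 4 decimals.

Form the Lagrangian:
  L(x, lambda) = (1/2) x^T Q x + c^T x + lambda^T (A x - b)
Stationarity (grad_x L = 0): Q x + c + A^T lambda = 0.
Primal feasibility: A x = b.

This gives the KKT block system:
  [ Q   A^T ] [ x     ]   [-c ]
  [ A    0  ] [ lambda ] = [ b ]

Solving the linear system:
  x*      = (-2, 1.75)
  lambda* = (7.25)
  f(x*)   = 15.75

x* = (-2, 1.75), lambda* = (7.25)


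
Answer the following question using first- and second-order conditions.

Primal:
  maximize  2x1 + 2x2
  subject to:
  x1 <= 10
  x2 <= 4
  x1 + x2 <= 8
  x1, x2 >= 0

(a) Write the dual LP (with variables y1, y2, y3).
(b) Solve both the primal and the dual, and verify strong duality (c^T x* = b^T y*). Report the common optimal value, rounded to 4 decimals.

The standard primal-dual pair for 'max c^T x s.t. A x <= b, x >= 0' is:
  Dual:  min b^T y  s.t.  A^T y >= c,  y >= 0.

So the dual LP is:
  minimize  10y1 + 4y2 + 8y3
  subject to:
    y1 + y3 >= 2
    y2 + y3 >= 2
    y1, y2, y3 >= 0

Solving the primal: x* = (8, 0).
  primal value c^T x* = 16.
Solving the dual: y* = (0, 0, 2).
  dual value b^T y* = 16.
Strong duality: c^T x* = b^T y*. Confirmed.

16


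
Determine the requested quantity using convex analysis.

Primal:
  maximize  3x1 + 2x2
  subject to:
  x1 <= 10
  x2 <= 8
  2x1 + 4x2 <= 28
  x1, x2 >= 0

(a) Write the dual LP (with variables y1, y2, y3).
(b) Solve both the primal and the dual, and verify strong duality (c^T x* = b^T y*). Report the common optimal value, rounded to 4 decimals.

The standard primal-dual pair for 'max c^T x s.t. A x <= b, x >= 0' is:
  Dual:  min b^T y  s.t.  A^T y >= c,  y >= 0.

So the dual LP is:
  minimize  10y1 + 8y2 + 28y3
  subject to:
    y1 + 2y3 >= 3
    y2 + 4y3 >= 2
    y1, y2, y3 >= 0

Solving the primal: x* = (10, 2).
  primal value c^T x* = 34.
Solving the dual: y* = (2, 0, 0.5).
  dual value b^T y* = 34.
Strong duality: c^T x* = b^T y*. Confirmed.

34


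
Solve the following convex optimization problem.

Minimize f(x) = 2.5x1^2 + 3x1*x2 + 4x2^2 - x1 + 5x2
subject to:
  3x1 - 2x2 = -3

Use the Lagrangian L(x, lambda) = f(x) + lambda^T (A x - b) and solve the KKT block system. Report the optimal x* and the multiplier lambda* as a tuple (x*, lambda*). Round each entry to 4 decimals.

Form the Lagrangian:
  L(x, lambda) = (1/2) x^T Q x + c^T x + lambda^T (A x - b)
Stationarity (grad_x L = 0): Q x + c + A^T lambda = 0.
Primal feasibility: A x = b.

This gives the KKT block system:
  [ Q   A^T ] [ x     ]   [-c ]
  [ A    0  ] [ lambda ] = [ b ]

Solving the linear system:
  x*      = (-0.9062, 0.1406)
  lambda* = (1.7031)
  f(x*)   = 3.3594

x* = (-0.9062, 0.1406), lambda* = (1.7031)


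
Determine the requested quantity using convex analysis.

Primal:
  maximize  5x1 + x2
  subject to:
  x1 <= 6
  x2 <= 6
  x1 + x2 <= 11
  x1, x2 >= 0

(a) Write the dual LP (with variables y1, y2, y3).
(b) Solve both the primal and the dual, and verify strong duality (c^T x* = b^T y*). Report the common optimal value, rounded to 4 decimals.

The standard primal-dual pair for 'max c^T x s.t. A x <= b, x >= 0' is:
  Dual:  min b^T y  s.t.  A^T y >= c,  y >= 0.

So the dual LP is:
  minimize  6y1 + 6y2 + 11y3
  subject to:
    y1 + y3 >= 5
    y2 + y3 >= 1
    y1, y2, y3 >= 0

Solving the primal: x* = (6, 5).
  primal value c^T x* = 35.
Solving the dual: y* = (4, 0, 1).
  dual value b^T y* = 35.
Strong duality: c^T x* = b^T y*. Confirmed.

35


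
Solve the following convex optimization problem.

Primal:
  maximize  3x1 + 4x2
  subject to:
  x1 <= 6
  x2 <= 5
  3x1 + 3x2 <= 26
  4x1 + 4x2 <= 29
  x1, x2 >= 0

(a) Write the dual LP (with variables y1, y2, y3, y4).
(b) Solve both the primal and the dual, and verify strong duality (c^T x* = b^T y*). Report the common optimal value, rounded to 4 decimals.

The standard primal-dual pair for 'max c^T x s.t. A x <= b, x >= 0' is:
  Dual:  min b^T y  s.t.  A^T y >= c,  y >= 0.

So the dual LP is:
  minimize  6y1 + 5y2 + 26y3 + 29y4
  subject to:
    y1 + 3y3 + 4y4 >= 3
    y2 + 3y3 + 4y4 >= 4
    y1, y2, y3, y4 >= 0

Solving the primal: x* = (2.25, 5).
  primal value c^T x* = 26.75.
Solving the dual: y* = (0, 1, 0, 0.75).
  dual value b^T y* = 26.75.
Strong duality: c^T x* = b^T y*. Confirmed.

26.75


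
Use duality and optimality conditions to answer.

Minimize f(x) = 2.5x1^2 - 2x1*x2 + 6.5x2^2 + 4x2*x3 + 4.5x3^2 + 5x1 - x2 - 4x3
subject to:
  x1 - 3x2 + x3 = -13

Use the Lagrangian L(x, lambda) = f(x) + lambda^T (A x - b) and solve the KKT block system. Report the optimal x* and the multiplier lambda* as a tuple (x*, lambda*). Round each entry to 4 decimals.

Form the Lagrangian:
  L(x, lambda) = (1/2) x^T Q x + c^T x + lambda^T (A x - b)
Stationarity (grad_x L = 0): Q x + c + A^T lambda = 0.
Primal feasibility: A x = b.

This gives the KKT block system:
  [ Q   A^T ] [ x     ]   [-c ]
  [ A    0  ] [ lambda ] = [ b ]

Solving the linear system:
  x*      = (-2.0249, 2.9591, -2.0977)
  lambda* = (11.0426)
  f(x*)   = 69.4307

x* = (-2.0249, 2.9591, -2.0977), lambda* = (11.0426)


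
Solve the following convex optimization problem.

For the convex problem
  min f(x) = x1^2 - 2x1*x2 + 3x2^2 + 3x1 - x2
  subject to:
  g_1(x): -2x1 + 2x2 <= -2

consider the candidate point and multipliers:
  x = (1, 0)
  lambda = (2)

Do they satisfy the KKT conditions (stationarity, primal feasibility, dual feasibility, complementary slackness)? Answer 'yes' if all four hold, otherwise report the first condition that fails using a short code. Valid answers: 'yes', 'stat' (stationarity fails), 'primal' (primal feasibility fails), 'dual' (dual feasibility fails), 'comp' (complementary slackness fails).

Gradient of f: grad f(x) = Q x + c = (5, -3)
Constraint values g_i(x) = a_i^T x - b_i:
  g_1((1, 0)) = 0
Stationarity residual: grad f(x) + sum_i lambda_i a_i = (1, 1)
  -> stationarity FAILS
Primal feasibility (all g_i <= 0): OK
Dual feasibility (all lambda_i >= 0): OK
Complementary slackness (lambda_i * g_i(x) = 0 for all i): OK

Verdict: the first failing condition is stationarity -> stat.

stat


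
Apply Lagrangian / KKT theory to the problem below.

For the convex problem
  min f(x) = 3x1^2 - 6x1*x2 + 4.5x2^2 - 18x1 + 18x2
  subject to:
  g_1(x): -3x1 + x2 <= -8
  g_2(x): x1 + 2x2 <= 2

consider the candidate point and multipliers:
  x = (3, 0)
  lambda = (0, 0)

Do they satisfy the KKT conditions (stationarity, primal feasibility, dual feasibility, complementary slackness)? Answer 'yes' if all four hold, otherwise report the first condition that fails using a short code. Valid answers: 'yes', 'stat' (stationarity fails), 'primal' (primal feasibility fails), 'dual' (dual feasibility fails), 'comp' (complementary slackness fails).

Gradient of f: grad f(x) = Q x + c = (0, 0)
Constraint values g_i(x) = a_i^T x - b_i:
  g_1((3, 0)) = -1
  g_2((3, 0)) = 1
Stationarity residual: grad f(x) + sum_i lambda_i a_i = (0, 0)
  -> stationarity OK
Primal feasibility (all g_i <= 0): FAILS
Dual feasibility (all lambda_i >= 0): OK
Complementary slackness (lambda_i * g_i(x) = 0 for all i): OK

Verdict: the first failing condition is primal_feasibility -> primal.

primal


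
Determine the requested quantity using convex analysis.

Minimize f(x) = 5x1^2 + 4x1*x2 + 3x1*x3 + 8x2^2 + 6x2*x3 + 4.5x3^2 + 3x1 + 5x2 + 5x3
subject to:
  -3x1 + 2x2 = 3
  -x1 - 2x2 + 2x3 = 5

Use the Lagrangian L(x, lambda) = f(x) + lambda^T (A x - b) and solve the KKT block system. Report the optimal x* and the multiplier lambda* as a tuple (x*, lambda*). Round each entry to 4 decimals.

Form the Lagrangian:
  L(x, lambda) = (1/2) x^T Q x + c^T x + lambda^T (A x - b)
Stationarity (grad_x L = 0): Q x + c + A^T lambda = 0.
Primal feasibility: A x = b.

This gives the KKT block system:
  [ Q   A^T ] [ x     ]   [-c ]
  [ A    0  ] [ lambda ] = [ b ]

Solving the linear system:
  x*      = (-1.412, -0.618, 1.1761)
  lambda* = (-2.081, -3.8204)
  f(x*)   = 11.9498

x* = (-1.412, -0.618, 1.1761), lambda* = (-2.081, -3.8204)


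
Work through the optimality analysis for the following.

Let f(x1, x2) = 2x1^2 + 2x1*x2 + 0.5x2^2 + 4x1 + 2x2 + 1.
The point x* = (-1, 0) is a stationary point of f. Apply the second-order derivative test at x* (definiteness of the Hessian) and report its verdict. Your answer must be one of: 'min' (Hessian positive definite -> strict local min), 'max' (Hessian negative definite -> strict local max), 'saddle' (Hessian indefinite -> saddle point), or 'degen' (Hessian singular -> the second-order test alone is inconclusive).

Compute the Hessian H = grad^2 f:
  H = [[4, 2], [2, 1]]
Verify stationarity: grad f(x*) = H x* + g = (0, 0).
Eigenvalues of H: 0, 5.
H has a zero eigenvalue (singular; positive semidefinite but not definite), so H is neither positive definite, negative definite, nor indefinite. The second-order test alone is inconclusive -> degen.
(Indeed, f is constant along the null direction of H through x*, so x* is not a strict local extremum.)

degen


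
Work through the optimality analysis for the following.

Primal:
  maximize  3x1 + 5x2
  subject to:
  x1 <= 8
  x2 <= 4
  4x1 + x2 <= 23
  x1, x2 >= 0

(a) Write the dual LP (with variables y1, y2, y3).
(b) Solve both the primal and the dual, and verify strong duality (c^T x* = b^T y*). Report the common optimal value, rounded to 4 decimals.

The standard primal-dual pair for 'max c^T x s.t. A x <= b, x >= 0' is:
  Dual:  min b^T y  s.t.  A^T y >= c,  y >= 0.

So the dual LP is:
  minimize  8y1 + 4y2 + 23y3
  subject to:
    y1 + 4y3 >= 3
    y2 + y3 >= 5
    y1, y2, y3 >= 0

Solving the primal: x* = (4.75, 4).
  primal value c^T x* = 34.25.
Solving the dual: y* = (0, 4.25, 0.75).
  dual value b^T y* = 34.25.
Strong duality: c^T x* = b^T y*. Confirmed.

34.25


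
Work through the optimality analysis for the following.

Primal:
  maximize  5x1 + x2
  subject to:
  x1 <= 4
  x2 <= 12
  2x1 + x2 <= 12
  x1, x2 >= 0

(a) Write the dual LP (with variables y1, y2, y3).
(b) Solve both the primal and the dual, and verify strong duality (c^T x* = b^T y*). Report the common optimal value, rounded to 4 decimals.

The standard primal-dual pair for 'max c^T x s.t. A x <= b, x >= 0' is:
  Dual:  min b^T y  s.t.  A^T y >= c,  y >= 0.

So the dual LP is:
  minimize  4y1 + 12y2 + 12y3
  subject to:
    y1 + 2y3 >= 5
    y2 + y3 >= 1
    y1, y2, y3 >= 0

Solving the primal: x* = (4, 4).
  primal value c^T x* = 24.
Solving the dual: y* = (3, 0, 1).
  dual value b^T y* = 24.
Strong duality: c^T x* = b^T y*. Confirmed.

24


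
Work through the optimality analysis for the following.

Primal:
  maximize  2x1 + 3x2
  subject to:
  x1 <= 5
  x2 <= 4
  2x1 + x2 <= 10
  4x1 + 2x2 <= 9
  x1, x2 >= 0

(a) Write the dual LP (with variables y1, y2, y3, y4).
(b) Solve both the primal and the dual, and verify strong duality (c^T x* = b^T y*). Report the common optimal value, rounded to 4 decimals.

The standard primal-dual pair for 'max c^T x s.t. A x <= b, x >= 0' is:
  Dual:  min b^T y  s.t.  A^T y >= c,  y >= 0.

So the dual LP is:
  minimize  5y1 + 4y2 + 10y3 + 9y4
  subject to:
    y1 + 2y3 + 4y4 >= 2
    y2 + y3 + 2y4 >= 3
    y1, y2, y3, y4 >= 0

Solving the primal: x* = (0.25, 4).
  primal value c^T x* = 12.5.
Solving the dual: y* = (0, 2, 0, 0.5).
  dual value b^T y* = 12.5.
Strong duality: c^T x* = b^T y*. Confirmed.

12.5


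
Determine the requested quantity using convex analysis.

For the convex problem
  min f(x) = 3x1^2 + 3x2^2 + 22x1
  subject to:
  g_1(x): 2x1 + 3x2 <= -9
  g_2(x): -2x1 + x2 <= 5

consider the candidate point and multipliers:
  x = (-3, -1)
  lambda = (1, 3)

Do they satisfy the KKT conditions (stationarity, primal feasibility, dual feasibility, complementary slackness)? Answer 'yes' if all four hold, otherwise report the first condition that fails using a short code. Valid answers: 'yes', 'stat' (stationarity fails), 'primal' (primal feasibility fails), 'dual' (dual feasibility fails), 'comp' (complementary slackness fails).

Gradient of f: grad f(x) = Q x + c = (4, -6)
Constraint values g_i(x) = a_i^T x - b_i:
  g_1((-3, -1)) = 0
  g_2((-3, -1)) = 0
Stationarity residual: grad f(x) + sum_i lambda_i a_i = (0, 0)
  -> stationarity OK
Primal feasibility (all g_i <= 0): OK
Dual feasibility (all lambda_i >= 0): OK
Complementary slackness (lambda_i * g_i(x) = 0 for all i): OK

Verdict: yes, KKT holds.

yes


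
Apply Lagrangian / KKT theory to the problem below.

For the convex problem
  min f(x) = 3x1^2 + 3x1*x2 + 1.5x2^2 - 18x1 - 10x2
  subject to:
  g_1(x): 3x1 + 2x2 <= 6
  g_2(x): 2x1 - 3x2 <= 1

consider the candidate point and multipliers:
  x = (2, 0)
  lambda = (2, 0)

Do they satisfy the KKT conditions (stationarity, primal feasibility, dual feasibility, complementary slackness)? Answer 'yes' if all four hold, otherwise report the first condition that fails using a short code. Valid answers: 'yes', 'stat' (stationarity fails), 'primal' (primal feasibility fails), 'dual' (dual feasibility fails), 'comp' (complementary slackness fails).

Gradient of f: grad f(x) = Q x + c = (-6, -4)
Constraint values g_i(x) = a_i^T x - b_i:
  g_1((2, 0)) = 0
  g_2((2, 0)) = 3
Stationarity residual: grad f(x) + sum_i lambda_i a_i = (0, 0)
  -> stationarity OK
Primal feasibility (all g_i <= 0): FAILS
Dual feasibility (all lambda_i >= 0): OK
Complementary slackness (lambda_i * g_i(x) = 0 for all i): OK

Verdict: the first failing condition is primal_feasibility -> primal.

primal
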